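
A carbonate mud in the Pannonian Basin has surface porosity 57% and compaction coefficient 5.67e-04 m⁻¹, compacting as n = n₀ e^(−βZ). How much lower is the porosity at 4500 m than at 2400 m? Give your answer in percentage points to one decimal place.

Working in km (1 km = 1000 m; β in km⁻¹ = β in m⁻¹ × 1000):
n(2.4) = 0.57·e^(−0.567×2.4) = 0.1462
n(4.5) = 0.57·e^(−0.567×4.5) = 0.0444
Δn = 0.1462 − 0.0444 = 0.1017

10.2 percentage points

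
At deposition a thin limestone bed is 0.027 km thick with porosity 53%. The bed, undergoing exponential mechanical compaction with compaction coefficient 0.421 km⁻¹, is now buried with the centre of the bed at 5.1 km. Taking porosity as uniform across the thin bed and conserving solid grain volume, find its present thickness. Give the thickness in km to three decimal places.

0.014 km

Porosity at 5.1 km: n = 0.53·exp(−0.421×5.1) = 0.0619
Solid-volume conservation: h(1−n) = h₀(1−n₀) ⇒ h = h₀·(1−n₀)/(1−n)
h = 0.027 × (1 − 0.53)/(1 − 0.0619) = 0.027 × 0.5010 = 0.0135 km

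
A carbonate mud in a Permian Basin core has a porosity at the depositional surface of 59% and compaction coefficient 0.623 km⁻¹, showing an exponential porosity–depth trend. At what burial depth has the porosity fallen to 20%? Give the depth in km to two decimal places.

Invert Athy's law: z = ln(n₀/n) / β
z = ln(0.59/0.2) / 0.623 = ln(2.95) / 0.623 = 1.0818 / 0.623 = 1.736 km

1.74 km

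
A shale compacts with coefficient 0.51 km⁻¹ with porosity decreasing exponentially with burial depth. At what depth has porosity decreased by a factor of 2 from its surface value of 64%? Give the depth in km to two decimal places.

n/n₀ = 1/2 ⇒ exp(−k·z) = 1/2 ⇒ z = ln(2) / k
z = 0.6931 / 0.51 = 1.359 km

1.36 km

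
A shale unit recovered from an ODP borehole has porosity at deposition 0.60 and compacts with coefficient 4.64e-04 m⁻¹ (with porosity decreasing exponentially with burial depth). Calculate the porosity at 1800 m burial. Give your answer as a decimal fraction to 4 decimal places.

0.2603

Working in km (1 km = 1000 m; c in km⁻¹ = c in m⁻¹ × 1000):
n = n₀·exp(−c·Z) = 0.6 × exp(−0.464 × 1.8) = 0.6 × exp(−0.8352)
  = 0.6 × 0.4338 = 0.2603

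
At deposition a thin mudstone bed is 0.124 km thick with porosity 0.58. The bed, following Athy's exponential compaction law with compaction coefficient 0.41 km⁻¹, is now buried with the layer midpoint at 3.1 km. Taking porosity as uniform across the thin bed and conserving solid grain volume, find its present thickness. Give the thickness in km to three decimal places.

Porosity at 3.1 km: φ = 0.58·exp(−0.41×3.1) = 0.1627
Solid-volume conservation: h(1−φ) = h₀(1−φ₀) ⇒ h = h₀·(1−φ₀)/(1−φ)
h = 0.124 × (1 − 0.58)/(1 − 0.1627) = 0.124 × 0.5016 = 0.0622 km

0.062 km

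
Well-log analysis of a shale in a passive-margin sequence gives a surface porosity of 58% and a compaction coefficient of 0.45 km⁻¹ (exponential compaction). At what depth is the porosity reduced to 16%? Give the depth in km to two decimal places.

2.86 km

Invert Athy's law: z = ln(phi₀/phi) / β
z = ln(0.58/0.16) / 0.45 = ln(3.625) / 0.45 = 1.2879 / 0.45 = 2.862 km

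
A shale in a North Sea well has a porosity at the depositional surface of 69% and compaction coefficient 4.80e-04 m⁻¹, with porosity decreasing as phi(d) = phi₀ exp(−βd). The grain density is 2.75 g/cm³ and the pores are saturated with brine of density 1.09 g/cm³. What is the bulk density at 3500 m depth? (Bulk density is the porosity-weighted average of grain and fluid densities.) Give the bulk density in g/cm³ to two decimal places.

2.54 g/cm³

Working in km (1 km = 1000 m; β in km⁻¹ = β in m⁻¹ × 1000):
Porosity at depth: phi = 0.69·exp(−0.48×3.5) = 0.69×0.1864 = 0.1286
Bulk density: ρ_b = (1−phi)ρ_g + phi·ρ_f = 0.8714×2.75 + 0.1286×1.09
       = 2.396 + 0.140 = 2.537 g/cm³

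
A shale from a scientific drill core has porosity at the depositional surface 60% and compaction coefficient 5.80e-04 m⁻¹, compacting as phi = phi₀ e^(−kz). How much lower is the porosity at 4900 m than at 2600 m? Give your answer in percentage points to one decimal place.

9.8 percentage points

Working in km (1 km = 1000 m; k in km⁻¹ = k in m⁻¹ × 1000):
phi(2.6) = 0.6·e^(−0.58×2.6) = 0.1328
phi(4.9) = 0.6·e^(−0.58×4.9) = 0.0350
Δphi = 0.1328 − 0.0350 = 0.0978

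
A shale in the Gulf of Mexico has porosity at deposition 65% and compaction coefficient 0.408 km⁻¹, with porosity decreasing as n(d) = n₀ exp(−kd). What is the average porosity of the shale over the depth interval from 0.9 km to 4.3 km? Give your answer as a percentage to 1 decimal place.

24.3%

⟨n⟩ = (1/(d₂−d₁)) ∫ n₀ e^(−kd) dd = n₀·(e^(−k·d₁) − e^(−k·d₂)) / (k·(d₂−d₁))
e^(−0.408×0.9) = 0.6927; e^(−0.408×4.3) = 0.1730
⟨n⟩ = 0.65 × (0.6927 − 0.1730) / (0.408 × 3.4) = 0.65 × 0.3746 = 0.2435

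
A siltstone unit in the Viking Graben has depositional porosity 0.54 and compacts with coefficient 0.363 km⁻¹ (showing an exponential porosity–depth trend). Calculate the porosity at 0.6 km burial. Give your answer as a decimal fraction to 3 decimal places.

phi = phi₀·exp(−k·Z) = 0.54 × exp(−0.363 × 0.6) = 0.54 × exp(−0.2178)
  = 0.54 × 0.8043 = 0.4343

0.434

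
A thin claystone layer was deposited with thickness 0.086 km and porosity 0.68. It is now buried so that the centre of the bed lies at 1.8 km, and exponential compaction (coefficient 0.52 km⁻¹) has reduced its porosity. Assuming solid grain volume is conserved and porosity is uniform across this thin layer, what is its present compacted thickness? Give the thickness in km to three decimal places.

0.038 km

Porosity at 1.8 km: n = 0.68·exp(−0.52×1.8) = 0.2667
Solid-volume conservation: h(1−n) = h₀(1−n₀) ⇒ h = h₀·(1−n₀)/(1−n)
h = 0.086 × (1 − 0.68)/(1 − 0.2667) = 0.086 × 0.4364 = 0.0375 km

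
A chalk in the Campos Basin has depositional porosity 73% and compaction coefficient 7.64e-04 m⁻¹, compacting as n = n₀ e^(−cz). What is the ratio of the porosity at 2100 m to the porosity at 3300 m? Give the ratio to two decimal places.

2.50

Working in km (1 km = 1000 m; c in km⁻¹ = c in m⁻¹ × 1000):
n(z₁)/n(z₂) = e^(−c·z₁)/e^(−c·z₂) = e^{c(z₂−z₁)}
= exp(0.764 × 1.2) = exp(0.9168) = 2.5013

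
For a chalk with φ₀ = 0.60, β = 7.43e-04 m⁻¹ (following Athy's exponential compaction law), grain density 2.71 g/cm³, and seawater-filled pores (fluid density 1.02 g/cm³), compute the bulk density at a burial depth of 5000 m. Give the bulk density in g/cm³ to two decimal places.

2.69 g/cm³

Working in km (1 km = 1000 m; β in km⁻¹ = β in m⁻¹ × 1000):
Porosity at depth: φ = 0.6·exp(−0.743×5) = 0.6×0.0244 = 0.0146
Bulk density: ρ_b = (1−φ)ρ_g + φ·ρ_f = 0.9854×2.71 + 0.0146×1.02
       = 2.670 + 0.015 = 2.685 g/cm³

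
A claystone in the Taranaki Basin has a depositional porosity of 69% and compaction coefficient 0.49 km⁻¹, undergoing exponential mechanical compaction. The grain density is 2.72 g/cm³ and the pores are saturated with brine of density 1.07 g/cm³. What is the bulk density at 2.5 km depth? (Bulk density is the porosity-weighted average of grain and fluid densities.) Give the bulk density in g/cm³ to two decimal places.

2.39 g/cm³

Porosity at depth: φ = 0.69·exp(−0.49×2.5) = 0.69×0.2938 = 0.2027
Bulk density: ρ_b = (1−φ)ρ_g + φ·ρ_f = 0.7973×2.72 + 0.2027×1.07
       = 2.169 + 0.217 = 2.386 g/cm³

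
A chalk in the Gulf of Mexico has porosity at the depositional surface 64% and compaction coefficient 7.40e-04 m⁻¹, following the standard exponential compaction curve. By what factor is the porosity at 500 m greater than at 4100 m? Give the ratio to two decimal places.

14.35

Working in km (1 km = 1000 m; c in km⁻¹ = c in m⁻¹ × 1000):
phi(Z₁)/phi(Z₂) = e^(−c·Z₁)/e^(−c·Z₂) = e^{c(Z₂−Z₁)}
= exp(0.74 × 3.6) = exp(2.664) = 14.3536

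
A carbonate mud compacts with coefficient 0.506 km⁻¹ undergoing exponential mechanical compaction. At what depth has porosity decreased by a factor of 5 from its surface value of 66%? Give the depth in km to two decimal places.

φ/φ₀ = 1/5 ⇒ exp(−c·z) = 1/5 ⇒ z = ln(5) / c
z = 1.6094 / 0.506 = 3.181 km

3.18 km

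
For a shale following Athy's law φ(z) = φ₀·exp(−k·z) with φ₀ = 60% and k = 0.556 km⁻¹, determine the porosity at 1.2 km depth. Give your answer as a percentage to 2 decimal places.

φ = φ₀·exp(−k·z) = 0.6 × exp(−0.556 × 1.2) = 0.6 × exp(−0.6672)
  = 0.6 × 0.5131 = 0.3079

30.79%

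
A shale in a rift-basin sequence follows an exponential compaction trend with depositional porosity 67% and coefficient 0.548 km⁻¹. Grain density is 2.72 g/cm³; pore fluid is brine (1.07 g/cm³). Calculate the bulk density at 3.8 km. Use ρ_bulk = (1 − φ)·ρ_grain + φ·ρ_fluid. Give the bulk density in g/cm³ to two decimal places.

Porosity at depth: n = 0.67·exp(−0.548×3.8) = 0.67×0.1246 = 0.0835
Bulk density: ρ_b = (1−n)ρ_g + n·ρ_f = 0.9165×2.72 + 0.0835×1.07
       = 2.493 + 0.089 = 2.582 g/cm³

2.58 g/cm³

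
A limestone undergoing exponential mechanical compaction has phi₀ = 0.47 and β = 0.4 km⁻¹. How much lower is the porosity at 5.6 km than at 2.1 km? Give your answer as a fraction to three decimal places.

0.153

phi(2.1) = 0.47·e^(−0.4×2.1) = 0.2029
phi(5.6) = 0.47·e^(−0.4×5.6) = 0.0500
Δphi = 0.2029 − 0.0500 = 0.1529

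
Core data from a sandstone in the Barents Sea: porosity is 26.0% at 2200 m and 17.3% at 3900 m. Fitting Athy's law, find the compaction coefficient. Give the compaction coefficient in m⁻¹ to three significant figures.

Working in km (1 km = 1000 m; k in km⁻¹ = k in m⁻¹ × 1000):
Athy: φ(Z) = φ₀ e^(−kZ) ⇒ φ₁/φ₂ = e^{k(Z₂−Z₁)} ⇒ k = ln(φ₁/φ₂)/(Z₂−Z₁)
k = ln(0.26/0.173) / (3.9 − 2.2) = ln(1.503) / 1.7 = 0.4074 / 1.7 = 0.2396 km⁻¹

0.000240 m⁻¹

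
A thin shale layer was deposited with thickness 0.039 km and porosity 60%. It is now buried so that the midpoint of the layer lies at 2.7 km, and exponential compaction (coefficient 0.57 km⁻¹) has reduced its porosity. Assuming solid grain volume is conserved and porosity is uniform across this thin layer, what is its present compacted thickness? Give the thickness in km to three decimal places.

Porosity at 2.7 km: φ = 0.6·exp(−0.57×2.7) = 0.1288
Solid-volume conservation: h(1−φ) = h₀(1−φ₀) ⇒ h = h₀·(1−φ₀)/(1−φ)
h = 0.039 × (1 − 0.6)/(1 − 0.1288) = 0.039 × 0.4591 = 0.0179 km

0.018 km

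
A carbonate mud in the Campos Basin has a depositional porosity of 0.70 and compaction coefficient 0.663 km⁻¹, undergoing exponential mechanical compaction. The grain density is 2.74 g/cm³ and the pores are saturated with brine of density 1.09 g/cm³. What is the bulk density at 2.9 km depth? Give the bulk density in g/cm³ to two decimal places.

2.57 g/cm³

Porosity at depth: n = 0.7·exp(−0.663×2.9) = 0.7×0.1462 = 0.1023
Bulk density: ρ_b = (1−n)ρ_g + n·ρ_f = 0.8977×2.74 + 0.1023×1.09
       = 2.460 + 0.112 = 2.571 g/cm³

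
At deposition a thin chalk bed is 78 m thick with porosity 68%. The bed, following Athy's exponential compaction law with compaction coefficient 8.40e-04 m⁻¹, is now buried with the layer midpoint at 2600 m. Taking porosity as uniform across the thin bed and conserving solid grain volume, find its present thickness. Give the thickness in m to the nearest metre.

27 m

Working in km (1 km = 1000 m; c in km⁻¹ = c in m⁻¹ × 1000):
Porosity at 2.6 km: n = 0.68·exp(−0.84×2.6) = 0.0766
Solid-volume conservation: h(1−n) = h₀(1−n₀) ⇒ h = h₀·(1−n₀)/(1−n)
h = 0.078 × (1 − 0.68)/(1 − 0.0766) = 0.078 × 0.3465 = 0.0270 km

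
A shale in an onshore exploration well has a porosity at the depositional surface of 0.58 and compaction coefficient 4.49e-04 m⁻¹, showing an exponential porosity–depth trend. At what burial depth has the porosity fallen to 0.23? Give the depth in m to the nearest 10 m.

Working in km (1 km = 1000 m; β in km⁻¹ = β in m⁻¹ × 1000):
Invert Athy's law: Z = ln(φ₀/φ) / β
Z = ln(0.58/0.23) / 0.449 = ln(2.522) / 0.449 = 0.9249 / 0.449 = 2.060 km

2060 m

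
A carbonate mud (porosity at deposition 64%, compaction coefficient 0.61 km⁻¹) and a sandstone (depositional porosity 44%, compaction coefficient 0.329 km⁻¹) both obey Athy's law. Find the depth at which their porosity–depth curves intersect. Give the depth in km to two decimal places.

Set n₀ₐ e^(−kₐz) = n₀ᵦ e^(−kᵦz) ⇒ ln(n₀ₐ/n₀ᵦ) = (kₐ − kᵦ)·z
z = ln(0.64/0.44) / (0.61 − 0.329) = 0.3747 / 0.281 = 1.333 km

1.33 km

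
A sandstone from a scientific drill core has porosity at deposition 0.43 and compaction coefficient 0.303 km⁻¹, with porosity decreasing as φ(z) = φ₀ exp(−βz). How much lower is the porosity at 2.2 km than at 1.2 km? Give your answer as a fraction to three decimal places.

φ(1.2) = 0.43·e^(−0.303×1.2) = 0.2989
φ(2.2) = 0.43·e^(−0.303×2.2) = 0.2208
Δφ = 0.2989 − 0.2208 = 0.0781

0.078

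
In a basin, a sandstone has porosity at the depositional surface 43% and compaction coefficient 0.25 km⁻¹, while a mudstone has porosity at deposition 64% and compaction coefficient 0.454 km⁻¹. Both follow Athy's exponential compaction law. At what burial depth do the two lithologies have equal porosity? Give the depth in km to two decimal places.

Set n₀ₐ e^(−cₐZ) = n₀ᵦ e^(−cᵦZ) ⇒ ln(n₀ₐ/n₀ᵦ) = (cₐ − cᵦ)·Z
Z = ln(0.43/0.64) / (0.25 − 0.454) = -0.3977 / -0.204 = 1.949 km

1.95 km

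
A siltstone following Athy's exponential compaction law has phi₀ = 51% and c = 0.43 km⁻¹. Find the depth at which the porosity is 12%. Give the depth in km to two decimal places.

3.36 km

Invert Athy's law: Z = ln(phi₀/phi) / c
Z = ln(0.51/0.12) / 0.43 = ln(4.25) / 0.43 = 1.4469 / 0.43 = 3.365 km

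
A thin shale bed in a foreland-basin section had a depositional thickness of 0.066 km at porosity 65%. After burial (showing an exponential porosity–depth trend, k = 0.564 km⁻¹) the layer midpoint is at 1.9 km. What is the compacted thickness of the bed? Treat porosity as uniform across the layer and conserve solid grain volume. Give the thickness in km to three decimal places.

Porosity at 1.9 km: φ = 0.65·exp(−0.564×1.9) = 0.2226
Solid-volume conservation: h(1−φ) = h₀(1−φ₀) ⇒ h = h₀·(1−φ₀)/(1−φ)
h = 0.066 × (1 − 0.65)/(1 − 0.2226) = 0.066 × 0.4502 = 0.0297 km

0.030 km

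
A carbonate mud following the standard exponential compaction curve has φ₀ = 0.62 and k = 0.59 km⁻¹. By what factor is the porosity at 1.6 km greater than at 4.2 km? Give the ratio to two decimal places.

φ(z₁)/φ(z₂) = e^(−k·z₁)/e^(−k·z₂) = e^{k(z₂−z₁)}
= exp(0.59 × 2.6) = exp(1.534) = 4.6367

4.64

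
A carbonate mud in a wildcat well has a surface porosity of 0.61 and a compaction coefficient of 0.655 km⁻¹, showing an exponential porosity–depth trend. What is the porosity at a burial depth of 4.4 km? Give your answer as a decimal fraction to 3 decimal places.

0.034

n = n₀·exp(−c·Z) = 0.61 × exp(−0.655 × 4.4) = 0.61 × exp(−2.882)
  = 0.61 × 0.0560 = 0.0342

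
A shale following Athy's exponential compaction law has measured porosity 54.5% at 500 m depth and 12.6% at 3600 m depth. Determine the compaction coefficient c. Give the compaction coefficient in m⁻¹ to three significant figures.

0.000472 m⁻¹

Working in km (1 km = 1000 m; c in km⁻¹ = c in m⁻¹ × 1000):
Athy: phi(z) = phi₀ e^(−cz) ⇒ phi₁/phi₂ = e^{c(z₂−z₁)} ⇒ c = ln(phi₁/phi₂)/(z₂−z₁)
c = ln(0.545/0.126) / (3.6 − 0.5) = ln(4.325) / 3.1 = 1.4645 / 3.1 = 0.4724 km⁻¹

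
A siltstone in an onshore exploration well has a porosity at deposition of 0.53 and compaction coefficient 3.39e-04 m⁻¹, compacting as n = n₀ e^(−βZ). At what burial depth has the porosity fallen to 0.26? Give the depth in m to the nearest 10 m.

Working in km (1 km = 1000 m; β in km⁻¹ = β in m⁻¹ × 1000):
Invert Athy's law: Z = ln(n₀/n) / β
Z = ln(0.53/0.26) / 0.339 = ln(2.038) / 0.339 = 0.7122 / 0.339 = 2.101 km

2100 m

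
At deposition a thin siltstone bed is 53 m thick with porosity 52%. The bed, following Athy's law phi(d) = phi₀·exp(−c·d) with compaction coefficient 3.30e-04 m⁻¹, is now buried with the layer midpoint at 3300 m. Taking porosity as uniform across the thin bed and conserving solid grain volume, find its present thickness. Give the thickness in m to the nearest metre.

31 m

Working in km (1 km = 1000 m; c in km⁻¹ = c in m⁻¹ × 1000):
Porosity at 3.3 km: phi = 0.52·exp(−0.33×3.3) = 0.1750
Solid-volume conservation: h(1−phi) = h₀(1−phi₀) ⇒ h = h₀·(1−phi₀)/(1−phi)
h = 0.053 × (1 − 0.52)/(1 − 0.1750) = 0.053 × 0.5818 = 0.0308 km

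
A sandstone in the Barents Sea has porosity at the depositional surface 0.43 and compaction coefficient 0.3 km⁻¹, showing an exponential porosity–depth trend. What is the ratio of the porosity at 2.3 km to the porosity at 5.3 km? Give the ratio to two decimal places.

φ(z₁)/φ(z₂) = e^(−β·z₁)/e^(−β·z₂) = e^{β(z₂−z₁)}
= exp(0.3 × 3) = exp(0.9) = 2.4596

2.46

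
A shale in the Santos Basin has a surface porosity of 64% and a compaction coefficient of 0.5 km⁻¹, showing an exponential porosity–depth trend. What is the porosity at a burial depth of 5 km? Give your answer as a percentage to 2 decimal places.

φ = φ₀·exp(−β·Z) = 0.64 × exp(−0.5 × 5) = 0.64 × exp(−2.5)
  = 0.64 × 0.0821 = 0.0525

5.25%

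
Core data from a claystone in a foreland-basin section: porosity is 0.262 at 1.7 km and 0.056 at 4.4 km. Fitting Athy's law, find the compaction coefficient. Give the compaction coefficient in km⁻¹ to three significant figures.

0.571 km⁻¹

Athy: n(d) = n₀ e^(−kd) ⇒ n₁/n₂ = e^{k(d₂−d₁)} ⇒ k = ln(n₁/n₂)/(d₂−d₁)
k = ln(0.262/0.056) / (4.4 − 1.7) = ln(4.679) / 2.7 = 1.5430 / 2.7 = 0.5715 km⁻¹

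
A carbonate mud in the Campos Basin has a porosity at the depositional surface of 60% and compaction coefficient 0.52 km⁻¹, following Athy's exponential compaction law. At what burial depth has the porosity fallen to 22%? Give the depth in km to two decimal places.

Invert Athy's law: d = ln(φ₀/φ) / β
d = ln(0.6/0.22) / 0.52 = ln(2.727) / 0.52 = 1.0033 / 0.52 = 1.929 km

1.93 km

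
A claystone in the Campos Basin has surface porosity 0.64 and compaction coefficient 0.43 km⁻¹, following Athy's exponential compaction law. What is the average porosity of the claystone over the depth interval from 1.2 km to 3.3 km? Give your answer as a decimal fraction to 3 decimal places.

⟨φ⟩ = (1/(Z₂−Z₁)) ∫ φ₀ e^(−βZ) dZ = φ₀·(e^(−β·Z₁) − e^(−β·Z₂)) / (β·(Z₂−Z₁))
e^(−0.43×1.2) = 0.5969; e^(−0.43×3.3) = 0.2420
⟨φ⟩ = 0.64 × (0.5969 − 0.2420) / (0.43 × 2.1) = 0.64 × 0.3931 = 0.2516

0.252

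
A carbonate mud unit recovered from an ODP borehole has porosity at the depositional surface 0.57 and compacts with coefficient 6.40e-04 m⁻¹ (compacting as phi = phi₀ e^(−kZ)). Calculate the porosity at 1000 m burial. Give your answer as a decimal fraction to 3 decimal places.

0.301

Working in km (1 km = 1000 m; k in km⁻¹ = k in m⁻¹ × 1000):
phi = phi₀·exp(−k·Z) = 0.57 × exp(−0.64 × 1) = 0.57 × exp(−0.64)
  = 0.57 × 0.5273 = 0.3006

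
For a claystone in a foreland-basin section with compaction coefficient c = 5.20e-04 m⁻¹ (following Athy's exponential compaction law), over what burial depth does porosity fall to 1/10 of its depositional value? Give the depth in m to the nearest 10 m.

Working in km (1 km = 1000 m; c in km⁻¹ = c in m⁻¹ × 1000):
φ/φ₀ = 1/10 ⇒ exp(−c·d) = 1/10 ⇒ d = ln(10) / c
d = 2.3026 / 0.52 = 4.428 km

4430 m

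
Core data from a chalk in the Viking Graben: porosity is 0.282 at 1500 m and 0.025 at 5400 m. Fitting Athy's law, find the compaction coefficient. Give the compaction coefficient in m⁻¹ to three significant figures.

0.000621 m⁻¹

Working in km (1 km = 1000 m; β in km⁻¹ = β in m⁻¹ × 1000):
Athy: n(z) = n₀ e^(−βz) ⇒ n₁/n₂ = e^{β(z₂−z₁)} ⇒ β = ln(n₁/n₂)/(z₂−z₁)
β = ln(0.282/0.025) / (5.4 − 1.5) = ln(11.28) / 3.9 = 2.4230 / 3.9 = 0.6213 km⁻¹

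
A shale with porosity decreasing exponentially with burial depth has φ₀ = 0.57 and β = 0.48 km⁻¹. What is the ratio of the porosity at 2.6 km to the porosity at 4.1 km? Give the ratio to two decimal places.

2.05

φ(d₁)/φ(d₂) = e^(−β·d₁)/e^(−β·d₂) = e^{β(d₂−d₁)}
= exp(0.48 × 1.5) = exp(0.72) = 2.0544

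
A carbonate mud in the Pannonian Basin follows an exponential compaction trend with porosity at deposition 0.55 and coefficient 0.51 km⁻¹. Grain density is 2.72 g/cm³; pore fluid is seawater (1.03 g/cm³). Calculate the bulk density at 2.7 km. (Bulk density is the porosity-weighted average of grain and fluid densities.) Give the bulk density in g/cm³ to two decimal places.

Porosity at depth: n = 0.55·exp(−0.51×2.7) = 0.55×0.2523 = 0.1388
Bulk density: ρ_b = (1−n)ρ_g + n·ρ_f = 0.8612×2.72 + 0.1388×1.03
       = 2.343 + 0.143 = 2.485 g/cm³

2.49 g/cm³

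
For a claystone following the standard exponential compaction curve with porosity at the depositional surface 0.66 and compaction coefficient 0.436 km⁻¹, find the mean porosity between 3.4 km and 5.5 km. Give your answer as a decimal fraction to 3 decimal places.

0.098

⟨phi⟩ = (1/(z₂−z₁)) ∫ phi₀ e^(−βz) dz = phi₀·(e^(−β·z₁) − e^(−β·z₂)) / (β·(z₂−z₁))
e^(−0.436×3.4) = 0.2271; e^(−0.436×5.5) = 0.0909
⟨phi⟩ = 0.66 × (0.2271 − 0.0909) / (0.436 × 2.1) = 0.66 × 0.1487 = 0.0982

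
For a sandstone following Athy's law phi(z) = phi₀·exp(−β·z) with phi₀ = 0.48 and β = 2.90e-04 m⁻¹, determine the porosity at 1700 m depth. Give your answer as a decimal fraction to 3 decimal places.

Working in km (1 km = 1000 m; β in km⁻¹ = β in m⁻¹ × 1000):
phi = phi₀·exp(−β·z) = 0.48 × exp(−0.29 × 1.7) = 0.48 × exp(−0.493)
  = 0.48 × 0.6108 = 0.2932

0.293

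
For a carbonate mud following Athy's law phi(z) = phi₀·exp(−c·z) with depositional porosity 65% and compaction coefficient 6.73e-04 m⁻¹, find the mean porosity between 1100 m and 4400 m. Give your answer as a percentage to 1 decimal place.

Working in km (1 km = 1000 m; c in km⁻¹ = c in m⁻¹ × 1000):
⟨phi⟩ = (1/(z₂−z₁)) ∫ phi₀ e^(−cz) dz = phi₀·(e^(−c·z₁) − e^(−c·z₂)) / (c·(z₂−z₁))
e^(−0.673×1.1) = 0.4770; e^(−0.673×4.4) = 0.0518
⟨phi⟩ = 0.65 × (0.4770 − 0.0518) / (0.673 × 3.3) = 0.65 × 0.1915 = 0.1244

12.4%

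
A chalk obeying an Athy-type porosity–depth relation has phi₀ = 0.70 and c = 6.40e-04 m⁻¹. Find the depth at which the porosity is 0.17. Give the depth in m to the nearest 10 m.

2210 m

Working in km (1 km = 1000 m; c in km⁻¹ = c in m⁻¹ × 1000):
Invert Athy's law: d = ln(phi₀/phi) / c
d = ln(0.7/0.17) / 0.64 = ln(4.118) / 0.64 = 1.4153 / 0.64 = 2.211 km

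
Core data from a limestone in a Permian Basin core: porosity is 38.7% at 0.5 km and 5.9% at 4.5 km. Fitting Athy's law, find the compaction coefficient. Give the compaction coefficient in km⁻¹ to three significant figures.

0.470 km⁻¹

Athy: φ(Z) = φ₀ e^(−cZ) ⇒ φ₁/φ₂ = e^{c(Z₂−Z₁)} ⇒ c = ln(φ₁/φ₂)/(Z₂−Z₁)
c = ln(0.387/0.059) / (4.5 − 0.5) = ln(6.559) / 4 = 1.8809 / 4 = 0.4702 km⁻¹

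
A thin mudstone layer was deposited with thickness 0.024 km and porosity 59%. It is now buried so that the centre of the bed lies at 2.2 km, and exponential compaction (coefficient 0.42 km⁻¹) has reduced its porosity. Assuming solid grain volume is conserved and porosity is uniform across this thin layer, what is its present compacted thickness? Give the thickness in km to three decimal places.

0.013 km

Porosity at 2.2 km: n = 0.59·exp(−0.42×2.2) = 0.2342
Solid-volume conservation: h(1−n) = h₀(1−n₀) ⇒ h = h₀·(1−n₀)/(1−n)
h = 0.024 × (1 − 0.59)/(1 − 0.2342) = 0.024 × 0.5354 = 0.0128 km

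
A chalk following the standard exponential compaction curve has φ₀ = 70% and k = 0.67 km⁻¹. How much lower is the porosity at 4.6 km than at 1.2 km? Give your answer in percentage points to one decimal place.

φ(1.2) = 0.7·e^(−0.67×1.2) = 0.3133
φ(4.6) = 0.7·e^(−0.67×4.6) = 0.0321
Δφ = 0.3133 − 0.0321 = 0.2812

28.1 percentage points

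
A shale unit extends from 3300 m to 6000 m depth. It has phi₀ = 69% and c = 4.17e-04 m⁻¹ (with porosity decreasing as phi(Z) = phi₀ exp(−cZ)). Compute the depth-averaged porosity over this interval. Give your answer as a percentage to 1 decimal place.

Working in km (1 km = 1000 m; c in km⁻¹ = c in m⁻¹ × 1000):
⟨phi⟩ = (1/(Z₂−Z₁)) ∫ phi₀ e^(−cZ) dZ = phi₀·(e^(−c·Z₁) − e^(−c·Z₂)) / (c·(Z₂−Z₁))
e^(−0.417×3.3) = 0.2526; e^(−0.417×6) = 0.0819
⟨phi⟩ = 0.69 × (0.2526 − 0.0819) / (0.417 × 2.7) = 0.69 × 0.1516 = 0.1046

10.5%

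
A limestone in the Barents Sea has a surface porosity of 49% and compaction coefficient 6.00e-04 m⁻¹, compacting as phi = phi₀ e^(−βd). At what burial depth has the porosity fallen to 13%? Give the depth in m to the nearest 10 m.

Working in km (1 km = 1000 m; β in km⁻¹ = β in m⁻¹ × 1000):
Invert Athy's law: d = ln(phi₀/phi) / β
d = ln(0.49/0.13) / 0.6 = ln(3.769) / 0.6 = 1.3269 / 0.6 = 2.211 km

2210 m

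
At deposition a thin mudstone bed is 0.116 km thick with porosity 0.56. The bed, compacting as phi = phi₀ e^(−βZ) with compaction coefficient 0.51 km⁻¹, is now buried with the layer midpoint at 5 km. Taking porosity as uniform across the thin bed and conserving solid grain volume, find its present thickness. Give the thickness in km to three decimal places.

Porosity at 5 km: phi = 0.56·exp(−0.51×5) = 0.0437
Solid-volume conservation: h(1−phi) = h₀(1−phi₀) ⇒ h = h₀·(1−phi₀)/(1−phi)
h = 0.116 × (1 − 0.56)/(1 − 0.0437) = 0.116 × 0.4601 = 0.0534 km

0.053 km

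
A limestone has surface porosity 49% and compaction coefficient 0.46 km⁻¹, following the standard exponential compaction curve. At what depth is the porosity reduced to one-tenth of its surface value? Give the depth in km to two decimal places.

5.01 km

phi/phi₀ = 1/10 ⇒ exp(−β·Z) = 1/10 ⇒ Z = ln(10) / β
Z = 2.3026 / 0.46 = 5.006 km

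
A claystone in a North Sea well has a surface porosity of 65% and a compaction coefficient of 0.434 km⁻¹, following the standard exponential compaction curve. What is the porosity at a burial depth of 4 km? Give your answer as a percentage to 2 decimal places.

φ = φ₀·exp(−β·z) = 0.65 × exp(−0.434 × 4) = 0.65 × exp(−1.736)
  = 0.65 × 0.1762 = 0.1145

11.45%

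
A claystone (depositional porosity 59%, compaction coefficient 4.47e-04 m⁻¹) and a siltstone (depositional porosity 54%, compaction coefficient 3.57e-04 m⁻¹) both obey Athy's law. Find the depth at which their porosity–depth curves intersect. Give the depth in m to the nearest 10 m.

980 m

Working in km (1 km = 1000 m; β in km⁻¹ = β in m⁻¹ × 1000):
Set phi₀ₐ e^(−βₐz) = phi₀ᵦ e^(−βᵦz) ⇒ ln(phi₀ₐ/phi₀ᵦ) = (βₐ − βᵦ)·z
z = ln(0.59/0.54) / (0.447 − 0.357) = 0.0886 / 0.09 = 0.984 km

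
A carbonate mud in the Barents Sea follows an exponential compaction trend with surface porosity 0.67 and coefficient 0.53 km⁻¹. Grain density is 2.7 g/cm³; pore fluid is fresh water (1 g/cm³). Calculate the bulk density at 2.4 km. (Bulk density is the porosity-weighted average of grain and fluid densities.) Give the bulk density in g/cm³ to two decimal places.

Porosity at depth: phi = 0.67·exp(−0.53×2.4) = 0.67×0.2803 = 0.1878
Bulk density: ρ_b = (1−phi)ρ_g + phi·ρ_f = 0.8122×2.7 + 0.1878×1
       = 2.193 + 0.188 = 2.381 g/cm³

2.38 g/cm³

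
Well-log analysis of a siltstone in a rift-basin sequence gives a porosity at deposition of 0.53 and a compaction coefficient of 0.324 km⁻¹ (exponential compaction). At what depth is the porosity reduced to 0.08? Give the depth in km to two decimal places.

5.84 km

Invert Athy's law: z = ln(n₀/n) / β
z = ln(0.53/0.08) / 0.324 = ln(6.625) / 0.324 = 1.8909 / 0.324 = 5.836 km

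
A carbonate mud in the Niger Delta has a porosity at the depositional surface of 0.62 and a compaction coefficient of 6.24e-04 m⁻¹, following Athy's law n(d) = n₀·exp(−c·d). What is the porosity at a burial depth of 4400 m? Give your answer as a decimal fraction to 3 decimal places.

0.040

Working in km (1 km = 1000 m; c in km⁻¹ = c in m⁻¹ × 1000):
n = n₀·exp(−c·d) = 0.62 × exp(−0.624 × 4.4) = 0.62 × exp(−2.746)
  = 0.62 × 0.0642 = 0.0398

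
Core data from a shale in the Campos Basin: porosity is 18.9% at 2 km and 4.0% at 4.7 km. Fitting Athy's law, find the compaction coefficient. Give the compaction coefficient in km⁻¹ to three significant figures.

0.575 km⁻¹

Athy: phi(z) = phi₀ e^(−kz) ⇒ phi₁/phi₂ = e^{k(z₂−z₁)} ⇒ k = ln(phi₁/phi₂)/(z₂−z₁)
k = ln(0.189/0.04) / (4.7 − 2) = ln(4.725) / 2.7 = 1.5529 / 2.7 = 0.5751 km⁻¹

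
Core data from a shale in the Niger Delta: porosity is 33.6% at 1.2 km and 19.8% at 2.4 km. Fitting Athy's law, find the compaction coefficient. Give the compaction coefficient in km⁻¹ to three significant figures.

Athy: φ(d) = φ₀ e^(−kd) ⇒ φ₁/φ₂ = e^{k(d₂−d₁)} ⇒ k = ln(φ₁/φ₂)/(d₂−d₁)
k = ln(0.336/0.198) / (2.4 − 1.2) = ln(1.697) / 1.2 = 0.5288 / 1.2 = 0.4407 km⁻¹

0.441 km⁻¹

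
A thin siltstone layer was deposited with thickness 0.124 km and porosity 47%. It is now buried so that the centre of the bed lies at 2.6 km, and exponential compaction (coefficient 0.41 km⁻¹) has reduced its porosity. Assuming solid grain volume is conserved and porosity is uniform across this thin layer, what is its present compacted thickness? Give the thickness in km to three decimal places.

Porosity at 2.6 km: n = 0.47·exp(−0.41×2.6) = 0.1619
Solid-volume conservation: h(1−n) = h₀(1−n₀) ⇒ h = h₀·(1−n₀)/(1−n)
h = 0.124 × (1 − 0.47)/(1 − 0.1619) = 0.124 × 0.6324 = 0.0784 km

0.078 km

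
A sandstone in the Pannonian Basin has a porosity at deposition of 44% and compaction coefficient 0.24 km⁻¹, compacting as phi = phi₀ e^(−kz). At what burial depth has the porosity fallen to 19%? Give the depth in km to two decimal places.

3.50 km

Invert Athy's law: z = ln(phi₀/phi) / k
z = ln(0.44/0.19) / 0.24 = ln(2.316) / 0.24 = 0.8398 / 0.24 = 3.499 km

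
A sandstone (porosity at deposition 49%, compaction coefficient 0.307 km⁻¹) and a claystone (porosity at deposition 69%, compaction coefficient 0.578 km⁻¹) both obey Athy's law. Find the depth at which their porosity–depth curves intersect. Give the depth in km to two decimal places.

1.26 km

Set φ₀ₐ e^(−cₐZ) = φ₀ᵦ e^(−cᵦZ) ⇒ ln(φ₀ₐ/φ₀ᵦ) = (cₐ − cᵦ)·Z
Z = ln(0.49/0.69) / (0.307 − 0.578) = -0.3423 / -0.271 = 1.263 km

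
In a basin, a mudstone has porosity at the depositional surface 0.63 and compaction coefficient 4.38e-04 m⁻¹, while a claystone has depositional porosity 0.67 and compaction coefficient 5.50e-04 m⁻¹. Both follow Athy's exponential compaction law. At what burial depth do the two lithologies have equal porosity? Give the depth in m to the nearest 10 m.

Working in km (1 km = 1000 m; β in km⁻¹ = β in m⁻¹ × 1000):
Set φ₀ₐ e^(−βₐz) = φ₀ᵦ e^(−βᵦz) ⇒ ln(φ₀ₐ/φ₀ᵦ) = (βₐ − βᵦ)·z
z = ln(0.63/0.67) / (0.438 − 0.55) = -0.0616 / -0.112 = 0.550 km

550 m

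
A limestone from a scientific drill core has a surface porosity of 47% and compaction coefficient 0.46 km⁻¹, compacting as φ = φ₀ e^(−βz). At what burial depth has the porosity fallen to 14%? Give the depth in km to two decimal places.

Invert Athy's law: z = ln(φ₀/φ) / β
z = ln(0.47/0.14) / 0.46 = ln(3.357) / 0.46 = 1.2111 / 0.46 = 2.633 km

2.63 km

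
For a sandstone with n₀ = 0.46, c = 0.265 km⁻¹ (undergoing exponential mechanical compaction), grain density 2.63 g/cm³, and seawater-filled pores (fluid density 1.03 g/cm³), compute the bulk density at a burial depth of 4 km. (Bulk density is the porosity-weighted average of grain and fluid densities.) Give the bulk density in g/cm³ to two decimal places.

Porosity at depth: n = 0.46·exp(−0.265×4) = 0.46×0.3465 = 0.1594
Bulk density: ρ_b = (1−n)ρ_g + n·ρ_f = 0.8406×2.63 + 0.1594×1.03
       = 2.211 + 0.164 = 2.375 g/cm³

2.38 g/cm³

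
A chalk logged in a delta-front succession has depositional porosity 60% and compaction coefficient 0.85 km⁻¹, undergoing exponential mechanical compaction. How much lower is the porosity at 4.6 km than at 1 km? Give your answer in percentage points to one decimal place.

n(1) = 0.6·e^(−0.85×1) = 0.2564
n(4.6) = 0.6·e^(−0.85×4.6) = 0.0120
Δn = 0.2564 − 0.0120 = 0.2444

24.4 percentage points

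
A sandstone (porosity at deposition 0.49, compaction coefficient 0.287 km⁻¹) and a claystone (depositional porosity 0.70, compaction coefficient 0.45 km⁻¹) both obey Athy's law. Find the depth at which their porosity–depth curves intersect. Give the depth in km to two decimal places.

Set n₀ₐ e^(−βₐz) = n₀ᵦ e^(−βᵦz) ⇒ ln(n₀ₐ/n₀ᵦ) = (βₐ − βᵦ)·z
z = ln(0.49/0.7) / (0.287 − 0.45) = -0.3567 / -0.163 = 2.188 km

2.19 km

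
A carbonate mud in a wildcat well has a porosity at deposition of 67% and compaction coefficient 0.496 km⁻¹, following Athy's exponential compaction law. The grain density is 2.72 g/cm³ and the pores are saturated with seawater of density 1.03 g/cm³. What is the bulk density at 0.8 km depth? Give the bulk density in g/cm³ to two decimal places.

Porosity at depth: φ = 0.67·exp(−0.496×0.8) = 0.67×0.6725 = 0.4506
Bulk density: ρ_b = (1−φ)ρ_g + φ·ρ_f = 0.5494×2.72 + 0.4506×1.03
       = 1.494 + 0.464 = 1.959 g/cm³

1.96 g/cm³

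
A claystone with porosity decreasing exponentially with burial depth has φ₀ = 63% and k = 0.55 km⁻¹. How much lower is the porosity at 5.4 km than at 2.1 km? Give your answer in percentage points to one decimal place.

16.6 percentage points

φ(2.1) = 0.63·e^(−0.55×2.1) = 0.1985
φ(5.4) = 0.63·e^(−0.55×5.4) = 0.0323
Δφ = 0.1985 − 0.0323 = 0.1662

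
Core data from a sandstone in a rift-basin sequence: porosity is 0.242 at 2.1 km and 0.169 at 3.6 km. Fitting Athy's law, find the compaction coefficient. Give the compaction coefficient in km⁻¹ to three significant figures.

0.239 km⁻¹

Athy: phi(Z) = phi₀ e^(−βZ) ⇒ phi₁/phi₂ = e^{β(Z₂−Z₁)} ⇒ β = ln(phi₁/phi₂)/(Z₂−Z₁)
β = ln(0.242/0.169) / (3.6 − 2.1) = ln(1.432) / 1.5 = 0.3590 / 1.5 = 0.2394 km⁻¹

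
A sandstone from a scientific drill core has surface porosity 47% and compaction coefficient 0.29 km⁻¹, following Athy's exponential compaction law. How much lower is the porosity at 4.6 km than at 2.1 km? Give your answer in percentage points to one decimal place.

n(2.1) = 0.47·e^(−0.29×2.1) = 0.2556
n(4.6) = 0.47·e^(−0.29×4.6) = 0.1238
Δn = 0.2556 − 0.1238 = 0.1318

13.2 percentage points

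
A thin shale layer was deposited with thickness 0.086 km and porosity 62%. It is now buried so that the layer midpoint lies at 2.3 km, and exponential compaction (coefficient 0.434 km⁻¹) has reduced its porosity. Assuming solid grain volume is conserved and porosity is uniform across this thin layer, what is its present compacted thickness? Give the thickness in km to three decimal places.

Porosity at 2.3 km: phi = 0.62·exp(−0.434×2.3) = 0.2285
Solid-volume conservation: h(1−phi) = h₀(1−phi₀) ⇒ h = h₀·(1−phi₀)/(1−phi)
h = 0.086 × (1 − 0.62)/(1 − 0.2285) = 0.086 × 0.4925 = 0.0424 km

0.042 km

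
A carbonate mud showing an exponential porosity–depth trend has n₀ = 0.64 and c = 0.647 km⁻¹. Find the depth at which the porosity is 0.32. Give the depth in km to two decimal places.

1.07 km

Invert Athy's law: z = ln(n₀/n) / c
z = ln(0.64/0.32) / 0.647 = ln(2) / 0.647 = 0.6931 / 0.647 = 1.071 km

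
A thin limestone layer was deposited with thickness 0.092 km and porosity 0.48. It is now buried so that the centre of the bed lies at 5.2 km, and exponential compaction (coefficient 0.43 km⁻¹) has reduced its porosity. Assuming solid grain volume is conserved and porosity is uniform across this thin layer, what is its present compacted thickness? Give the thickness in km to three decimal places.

0.050 km

Porosity at 5.2 km: φ = 0.48·exp(−0.43×5.2) = 0.0513
Solid-volume conservation: h(1−φ) = h₀(1−φ₀) ⇒ h = h₀·(1−φ₀)/(1−φ)
h = 0.092 × (1 − 0.48)/(1 − 0.0513) = 0.092 × 0.5481 = 0.0504 km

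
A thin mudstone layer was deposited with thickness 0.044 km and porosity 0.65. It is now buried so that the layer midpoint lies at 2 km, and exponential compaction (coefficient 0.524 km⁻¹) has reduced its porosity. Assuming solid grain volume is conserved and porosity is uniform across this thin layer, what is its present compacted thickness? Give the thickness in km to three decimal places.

0.020 km

Porosity at 2 km: n = 0.65·exp(−0.524×2) = 0.2279
Solid-volume conservation: h(1−n) = h₀(1−n₀) ⇒ h = h₀·(1−n₀)/(1−n)
h = 0.044 × (1 − 0.65)/(1 − 0.2279) = 0.044 × 0.4533 = 0.0199 km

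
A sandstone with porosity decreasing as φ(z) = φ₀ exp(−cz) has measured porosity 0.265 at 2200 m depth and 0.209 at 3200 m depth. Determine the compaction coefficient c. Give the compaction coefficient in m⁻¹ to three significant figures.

Working in km (1 km = 1000 m; c in km⁻¹ = c in m⁻¹ × 1000):
Athy: φ(z) = φ₀ e^(−cz) ⇒ φ₁/φ₂ = e^{c(z₂−z₁)} ⇒ c = ln(φ₁/φ₂)/(z₂−z₁)
c = ln(0.265/0.209) / (3.2 − 2.2) = ln(1.268) / 1 = 0.2374 / 1 = 0.2374 km⁻¹

0.000237 m⁻¹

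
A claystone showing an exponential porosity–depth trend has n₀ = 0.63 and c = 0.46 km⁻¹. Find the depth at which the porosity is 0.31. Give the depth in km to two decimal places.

Invert Athy's law: Z = ln(n₀/n) / c
Z = ln(0.63/0.31) / 0.46 = ln(2.032) / 0.46 = 0.7091 / 0.46 = 1.542 km

1.54 km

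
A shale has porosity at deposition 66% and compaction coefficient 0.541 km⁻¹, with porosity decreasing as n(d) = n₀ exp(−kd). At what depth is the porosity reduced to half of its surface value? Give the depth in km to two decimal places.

n/n₀ = 1/2 ⇒ exp(−k·d) = 1/2 ⇒ d = ln(2) / k
d = 0.6931 / 0.541 = 1.281 km

1.28 km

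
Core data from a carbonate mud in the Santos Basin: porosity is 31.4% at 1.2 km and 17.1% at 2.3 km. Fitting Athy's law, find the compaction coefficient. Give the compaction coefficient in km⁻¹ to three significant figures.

0.552 km⁻¹

Athy: n(z) = n₀ e^(−βz) ⇒ n₁/n₂ = e^{β(z₂−z₁)} ⇒ β = ln(n₁/n₂)/(z₂−z₁)
β = ln(0.314/0.171) / (2.3 − 1.2) = ln(1.836) / 1.1 = 0.6077 / 1.1 = 0.5525 km⁻¹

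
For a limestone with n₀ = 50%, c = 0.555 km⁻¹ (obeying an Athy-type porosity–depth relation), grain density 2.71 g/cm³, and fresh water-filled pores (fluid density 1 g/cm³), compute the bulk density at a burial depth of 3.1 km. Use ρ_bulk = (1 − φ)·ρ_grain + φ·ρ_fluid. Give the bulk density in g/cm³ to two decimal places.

2.56 g/cm³

Porosity at depth: n = 0.5·exp(−0.555×3.1) = 0.5×0.1790 = 0.0895
Bulk density: ρ_b = (1−n)ρ_g + n·ρ_f = 0.9105×2.71 + 0.0895×1
       = 2.467 + 0.089 = 2.557 g/cm³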